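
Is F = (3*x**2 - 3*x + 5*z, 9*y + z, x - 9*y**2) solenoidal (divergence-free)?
No, ∇·F = 6*x + 6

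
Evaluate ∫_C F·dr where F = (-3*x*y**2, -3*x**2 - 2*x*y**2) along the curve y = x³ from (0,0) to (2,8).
-768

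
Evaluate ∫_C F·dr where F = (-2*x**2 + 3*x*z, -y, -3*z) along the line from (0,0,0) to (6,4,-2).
-230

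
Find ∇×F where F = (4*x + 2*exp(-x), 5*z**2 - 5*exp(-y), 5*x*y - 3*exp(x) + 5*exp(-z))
(5*x - 10*z, -5*y + 3*exp(x), 0)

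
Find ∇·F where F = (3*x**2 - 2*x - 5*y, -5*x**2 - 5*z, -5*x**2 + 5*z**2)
6*x + 10*z - 2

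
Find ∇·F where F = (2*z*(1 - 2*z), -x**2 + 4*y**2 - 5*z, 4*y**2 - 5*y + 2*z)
8*y + 2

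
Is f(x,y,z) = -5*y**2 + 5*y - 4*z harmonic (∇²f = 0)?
No, ∇²f = -10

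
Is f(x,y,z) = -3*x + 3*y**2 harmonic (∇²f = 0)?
No, ∇²f = 6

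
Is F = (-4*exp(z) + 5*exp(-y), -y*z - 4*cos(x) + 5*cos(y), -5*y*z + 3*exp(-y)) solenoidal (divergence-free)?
No, ∇·F = -5*y - z - 5*sin(y)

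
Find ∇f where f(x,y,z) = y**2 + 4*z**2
(0, 2*y, 8*z)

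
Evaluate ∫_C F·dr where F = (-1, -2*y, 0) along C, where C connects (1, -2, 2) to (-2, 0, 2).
7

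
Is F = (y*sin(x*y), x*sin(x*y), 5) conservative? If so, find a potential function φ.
Yes, F is conservative. φ = 5*z - cos(x*y)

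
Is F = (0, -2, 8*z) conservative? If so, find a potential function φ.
Yes, F is conservative. φ = -2*y + 4*z**2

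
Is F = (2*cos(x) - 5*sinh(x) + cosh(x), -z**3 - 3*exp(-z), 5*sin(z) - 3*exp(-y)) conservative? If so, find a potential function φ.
No, ∇×F = (3*z**2 - 3*exp(-z) + 3*exp(-y), 0, 0) ≠ 0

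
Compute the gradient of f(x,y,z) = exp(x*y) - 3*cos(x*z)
(y*exp(x*y) + 3*z*sin(x*z), x*exp(x*y), 3*x*sin(x*z))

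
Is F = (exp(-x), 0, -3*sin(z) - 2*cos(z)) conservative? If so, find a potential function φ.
Yes, F is conservative. φ = -2*sin(z) + 3*cos(z) - exp(-x)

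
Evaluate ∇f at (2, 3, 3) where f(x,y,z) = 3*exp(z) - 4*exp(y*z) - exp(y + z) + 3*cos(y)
(0, -12*exp(9) - exp(6) - 3*sin(3), (-12*exp(6) - exp(3) + 3)*exp(3))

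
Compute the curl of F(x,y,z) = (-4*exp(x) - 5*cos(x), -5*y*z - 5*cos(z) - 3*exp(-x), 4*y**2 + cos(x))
(13*y - 5*sin(z), sin(x), 3*exp(-x))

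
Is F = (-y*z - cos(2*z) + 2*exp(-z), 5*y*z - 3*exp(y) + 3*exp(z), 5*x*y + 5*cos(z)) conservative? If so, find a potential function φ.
No, ∇×F = (5*x - 5*y - 3*exp(z), -6*y + 2*sin(2*z) - 2*exp(-z), z) ≠ 0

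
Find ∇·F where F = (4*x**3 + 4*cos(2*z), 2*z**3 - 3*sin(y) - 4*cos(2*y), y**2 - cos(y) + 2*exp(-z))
12*x**2 + 8*sin(2*y) - 3*cos(y) - 2*exp(-z)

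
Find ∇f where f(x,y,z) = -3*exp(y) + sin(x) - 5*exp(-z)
(cos(x), -3*exp(y), 5*exp(-z))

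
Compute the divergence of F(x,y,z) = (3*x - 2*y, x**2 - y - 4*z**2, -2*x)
2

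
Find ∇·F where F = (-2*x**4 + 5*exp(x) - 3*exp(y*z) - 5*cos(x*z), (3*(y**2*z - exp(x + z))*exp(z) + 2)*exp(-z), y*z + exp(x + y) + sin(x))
-8*x**3 + 6*y*z + y + 5*z*sin(x*z) + 5*exp(x)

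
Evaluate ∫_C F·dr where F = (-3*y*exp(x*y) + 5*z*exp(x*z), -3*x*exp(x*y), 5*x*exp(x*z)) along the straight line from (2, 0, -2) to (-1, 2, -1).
-3*exp(-2) - 5*exp(-4) + 3 + 5*E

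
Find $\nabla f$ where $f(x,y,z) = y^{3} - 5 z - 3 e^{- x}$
(3*exp(-x), 3*y**2, -5)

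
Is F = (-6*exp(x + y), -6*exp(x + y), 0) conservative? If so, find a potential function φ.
Yes, F is conservative. φ = -6*exp(x + y)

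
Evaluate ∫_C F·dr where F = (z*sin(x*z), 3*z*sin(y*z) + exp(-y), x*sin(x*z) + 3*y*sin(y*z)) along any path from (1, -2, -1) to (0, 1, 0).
-4 + 3*cos(2) - exp(-1) + cos(1) + exp(2)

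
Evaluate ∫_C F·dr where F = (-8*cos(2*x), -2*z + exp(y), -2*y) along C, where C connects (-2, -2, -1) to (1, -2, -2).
-4 - 4*sin(2) - 4*sin(4)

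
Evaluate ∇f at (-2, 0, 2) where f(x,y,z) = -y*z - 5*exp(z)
(0, -2, -5*exp(2))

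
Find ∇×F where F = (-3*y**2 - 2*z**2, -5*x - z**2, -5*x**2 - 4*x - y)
(2*z - 1, 10*x - 4*z + 4, 6*y - 5)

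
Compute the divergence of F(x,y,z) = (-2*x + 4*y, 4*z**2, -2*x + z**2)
2*z - 2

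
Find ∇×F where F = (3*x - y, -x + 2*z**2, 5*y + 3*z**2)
(5 - 4*z, 0, 0)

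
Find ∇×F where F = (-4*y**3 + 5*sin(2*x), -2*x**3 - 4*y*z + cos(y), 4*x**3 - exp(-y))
(4*y + exp(-y), -12*x**2, -6*x**2 + 12*y**2)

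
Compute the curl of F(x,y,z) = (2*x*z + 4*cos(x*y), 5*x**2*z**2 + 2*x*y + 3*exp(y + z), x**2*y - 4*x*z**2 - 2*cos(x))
(-10*x**2*z + x**2 - 3*exp(y + z), -2*x*y + 2*x + 4*z**2 - 2*sin(x), 10*x*z**2 + 4*x*sin(x*y) + 2*y)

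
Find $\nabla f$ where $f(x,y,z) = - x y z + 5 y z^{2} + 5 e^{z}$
(-y*z, z*(-x + 5*z), -x*y + 10*y*z + 5*exp(z))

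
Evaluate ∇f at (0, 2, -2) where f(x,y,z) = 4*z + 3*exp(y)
(0, 3*exp(2), 4)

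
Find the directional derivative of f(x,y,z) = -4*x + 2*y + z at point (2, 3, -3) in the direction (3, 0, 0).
-4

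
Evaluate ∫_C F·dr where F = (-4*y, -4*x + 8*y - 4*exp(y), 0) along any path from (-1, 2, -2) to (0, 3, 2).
-4*exp(3) + 12 + 4*exp(2)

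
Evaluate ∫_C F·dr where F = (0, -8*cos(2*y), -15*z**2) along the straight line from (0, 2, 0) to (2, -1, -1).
4*sin(4) + 4*sin(2) + 5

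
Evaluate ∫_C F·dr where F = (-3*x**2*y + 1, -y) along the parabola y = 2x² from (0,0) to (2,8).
-342/5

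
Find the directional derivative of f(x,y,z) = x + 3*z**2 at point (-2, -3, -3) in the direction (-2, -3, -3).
26*sqrt(22)/11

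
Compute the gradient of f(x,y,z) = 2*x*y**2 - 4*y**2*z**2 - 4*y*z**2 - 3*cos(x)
(2*y**2 + 3*sin(x), 4*x*y - 8*y*z**2 - 4*z**2, 8*y*z*(-y - 1))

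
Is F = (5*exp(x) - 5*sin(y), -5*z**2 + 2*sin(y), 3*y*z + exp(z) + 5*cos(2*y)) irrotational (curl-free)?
No, ∇×F = (13*z - 10*sin(2*y), 0, 5*cos(y))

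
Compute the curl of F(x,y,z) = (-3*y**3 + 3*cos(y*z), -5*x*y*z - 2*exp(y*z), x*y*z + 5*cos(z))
(5*x*y + x*z + 2*y*exp(y*z), -y*(z + 3*sin(y*z)), 9*y**2 - 5*y*z + 3*z*sin(y*z))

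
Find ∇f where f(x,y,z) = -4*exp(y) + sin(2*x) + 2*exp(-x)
(2*cos(2*x) - 2*exp(-x), -4*exp(y), 0)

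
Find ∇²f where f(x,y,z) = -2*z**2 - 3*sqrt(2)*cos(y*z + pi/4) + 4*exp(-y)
3*sqrt(2)*y**2*cos(y*z + pi/4) + 3*sqrt(2)*z**2*cos(y*z + pi/4) - 4 + 4*exp(-y)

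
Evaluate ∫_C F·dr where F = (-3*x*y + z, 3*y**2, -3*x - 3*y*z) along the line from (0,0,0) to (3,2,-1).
-9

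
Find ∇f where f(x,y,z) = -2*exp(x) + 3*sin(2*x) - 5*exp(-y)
(-2*exp(x) + 6*cos(2*x), 5*exp(-y), 0)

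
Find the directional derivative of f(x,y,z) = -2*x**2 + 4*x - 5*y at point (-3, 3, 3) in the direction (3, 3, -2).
3*sqrt(22)/2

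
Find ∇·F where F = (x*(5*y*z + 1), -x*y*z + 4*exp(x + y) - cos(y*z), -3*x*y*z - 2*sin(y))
-3*x*y - x*z + 5*y*z + z*sin(y*z) + 4*exp(x + y) + 1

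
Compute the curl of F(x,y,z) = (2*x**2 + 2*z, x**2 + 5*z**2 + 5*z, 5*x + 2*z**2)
(-10*z - 5, -3, 2*x)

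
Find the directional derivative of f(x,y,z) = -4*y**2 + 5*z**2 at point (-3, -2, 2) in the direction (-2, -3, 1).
-2*sqrt(14)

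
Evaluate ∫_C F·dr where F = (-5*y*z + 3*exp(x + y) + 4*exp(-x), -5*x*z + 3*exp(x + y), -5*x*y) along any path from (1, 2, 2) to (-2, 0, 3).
-3*exp(3) - 4*exp(2) + 3*exp(-2) + 4*exp(-1) + 20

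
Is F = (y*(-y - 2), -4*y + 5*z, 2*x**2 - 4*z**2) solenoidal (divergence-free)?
No, ∇·F = -8*z - 4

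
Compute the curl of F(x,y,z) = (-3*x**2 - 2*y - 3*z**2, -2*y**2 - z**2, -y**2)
(-2*y + 2*z, -6*z, 2)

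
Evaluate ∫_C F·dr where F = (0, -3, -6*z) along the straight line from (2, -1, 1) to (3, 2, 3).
-33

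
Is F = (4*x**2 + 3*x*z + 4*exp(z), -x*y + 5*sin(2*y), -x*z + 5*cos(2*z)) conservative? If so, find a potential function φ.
No, ∇×F = (0, 3*x + z + 4*exp(z), -y) ≠ 0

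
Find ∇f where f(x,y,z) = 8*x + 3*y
(8, 3, 0)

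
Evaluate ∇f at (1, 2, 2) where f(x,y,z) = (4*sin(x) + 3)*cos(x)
(-3*sin(1) + 4*cos(2), 0, 0)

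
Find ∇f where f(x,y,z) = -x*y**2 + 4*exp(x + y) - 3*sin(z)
(-y**2 + 4*exp(x + y), -2*x*y + 4*exp(x + y), -3*cos(z))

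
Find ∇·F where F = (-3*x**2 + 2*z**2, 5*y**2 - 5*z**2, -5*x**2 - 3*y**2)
-6*x + 10*y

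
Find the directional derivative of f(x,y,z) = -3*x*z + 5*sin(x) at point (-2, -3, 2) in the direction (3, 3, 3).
5*sqrt(3)*cos(2)/3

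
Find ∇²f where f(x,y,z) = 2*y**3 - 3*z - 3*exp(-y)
12*y - 3*exp(-y)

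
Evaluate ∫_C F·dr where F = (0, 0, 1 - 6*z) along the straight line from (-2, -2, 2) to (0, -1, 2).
0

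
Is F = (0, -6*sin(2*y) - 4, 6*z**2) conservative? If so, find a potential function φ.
Yes, F is conservative. φ = -4*y + 2*z**3 + 3*cos(2*y)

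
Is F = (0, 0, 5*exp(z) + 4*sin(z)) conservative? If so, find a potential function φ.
Yes, F is conservative. φ = 5*exp(z) - 4*cos(z)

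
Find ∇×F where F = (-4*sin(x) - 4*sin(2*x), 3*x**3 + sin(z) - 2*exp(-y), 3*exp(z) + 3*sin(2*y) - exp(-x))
(6*cos(2*y) - cos(z), -exp(-x), 9*x**2)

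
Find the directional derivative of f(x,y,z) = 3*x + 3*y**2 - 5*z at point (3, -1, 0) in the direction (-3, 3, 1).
-32*sqrt(19)/19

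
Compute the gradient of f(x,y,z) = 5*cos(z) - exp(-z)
(0, 0, -5*sin(z) + exp(-z))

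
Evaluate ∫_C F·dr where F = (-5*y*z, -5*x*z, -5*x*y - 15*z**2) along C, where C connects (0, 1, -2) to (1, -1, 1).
-40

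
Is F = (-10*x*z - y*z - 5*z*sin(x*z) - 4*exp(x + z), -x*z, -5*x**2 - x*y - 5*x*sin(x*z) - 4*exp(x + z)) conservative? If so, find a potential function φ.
Yes, F is conservative. φ = -5*x**2*z - x*y*z - 4*exp(x + z) + 5*cos(x*z)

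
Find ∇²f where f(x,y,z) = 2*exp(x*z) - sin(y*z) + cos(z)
2*x**2*exp(x*z) + y**2*sin(y*z) + 2*z**2*exp(x*z) + z**2*sin(y*z) - cos(z)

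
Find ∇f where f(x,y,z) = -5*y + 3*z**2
(0, -5, 6*z)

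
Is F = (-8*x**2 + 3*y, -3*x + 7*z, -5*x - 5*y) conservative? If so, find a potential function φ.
No, ∇×F = (-12, 5, -6) ≠ 0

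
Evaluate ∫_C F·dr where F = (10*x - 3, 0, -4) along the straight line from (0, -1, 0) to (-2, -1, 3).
14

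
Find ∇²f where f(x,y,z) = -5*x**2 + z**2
-8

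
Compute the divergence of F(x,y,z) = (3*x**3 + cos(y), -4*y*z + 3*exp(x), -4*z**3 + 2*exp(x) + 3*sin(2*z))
9*x**2 - 12*z**2 - 4*z + 6*cos(2*z)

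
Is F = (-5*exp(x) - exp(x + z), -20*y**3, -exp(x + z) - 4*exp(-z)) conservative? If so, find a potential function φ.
Yes, F is conservative. φ = -5*y**4 - 5*exp(x) - exp(x + z) + 4*exp(-z)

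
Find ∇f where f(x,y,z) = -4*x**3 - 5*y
(-12*x**2, -5, 0)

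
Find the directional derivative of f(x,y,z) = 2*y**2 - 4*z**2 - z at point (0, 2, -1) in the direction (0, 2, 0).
8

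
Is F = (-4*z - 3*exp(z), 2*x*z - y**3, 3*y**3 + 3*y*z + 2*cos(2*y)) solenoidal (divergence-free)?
No, ∇·F = 3*y*(1 - y)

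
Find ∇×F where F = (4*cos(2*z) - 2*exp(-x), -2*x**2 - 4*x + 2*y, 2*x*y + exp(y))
(2*x + exp(y), -2*y - 8*sin(2*z), -4*x - 4)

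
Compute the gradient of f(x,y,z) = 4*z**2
(0, 0, 8*z)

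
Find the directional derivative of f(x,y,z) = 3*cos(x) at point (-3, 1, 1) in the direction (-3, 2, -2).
-9*sqrt(17)*sin(3)/17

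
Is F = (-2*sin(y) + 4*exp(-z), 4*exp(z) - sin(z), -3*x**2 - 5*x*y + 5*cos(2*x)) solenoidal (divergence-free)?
Yes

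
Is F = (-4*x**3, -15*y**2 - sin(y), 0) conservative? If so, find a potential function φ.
Yes, F is conservative. φ = -x**4 - 5*y**3 + cos(y)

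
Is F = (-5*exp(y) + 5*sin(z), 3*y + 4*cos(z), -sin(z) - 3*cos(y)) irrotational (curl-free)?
No, ∇×F = (3*sin(y) + 4*sin(z), 5*cos(z), 5*exp(y))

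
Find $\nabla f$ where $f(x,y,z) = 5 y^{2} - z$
(0, 10*y, -1)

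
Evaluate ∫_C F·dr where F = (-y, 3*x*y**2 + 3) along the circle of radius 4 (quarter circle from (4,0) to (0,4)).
12 + 52*pi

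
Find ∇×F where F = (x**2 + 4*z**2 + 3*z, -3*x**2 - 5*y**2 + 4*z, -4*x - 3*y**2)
(-6*y - 4, 8*z + 7, -6*x)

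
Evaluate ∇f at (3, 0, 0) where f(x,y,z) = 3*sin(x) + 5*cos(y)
(3*cos(3), 0, 0)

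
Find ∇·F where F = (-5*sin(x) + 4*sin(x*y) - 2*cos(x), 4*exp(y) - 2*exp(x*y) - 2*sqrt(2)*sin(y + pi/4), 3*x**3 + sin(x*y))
-2*x*exp(x*y) + 4*y*cos(x*y) + 4*exp(y) + 2*sin(x) - 5*cos(x) - 2*sqrt(2)*cos(y + pi/4)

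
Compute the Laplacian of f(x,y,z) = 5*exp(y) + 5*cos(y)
5*exp(y) - 5*cos(y)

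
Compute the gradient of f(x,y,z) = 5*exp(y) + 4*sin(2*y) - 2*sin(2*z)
(0, 5*exp(y) + 8*cos(2*y), -4*cos(2*z))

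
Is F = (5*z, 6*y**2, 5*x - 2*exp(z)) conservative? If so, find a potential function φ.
Yes, F is conservative. φ = 5*x*z + 2*y**3 - 2*exp(z)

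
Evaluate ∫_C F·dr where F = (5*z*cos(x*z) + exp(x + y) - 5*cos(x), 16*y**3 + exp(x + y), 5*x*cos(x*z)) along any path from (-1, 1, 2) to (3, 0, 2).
-5 - 5*sin(1) + 5*sin(6) - 5*sin(3) + 5*sin(2) + exp(3)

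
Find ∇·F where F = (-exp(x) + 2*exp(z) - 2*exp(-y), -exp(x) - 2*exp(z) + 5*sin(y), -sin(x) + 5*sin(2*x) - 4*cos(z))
-exp(x) + 4*sin(z) + 5*cos(y)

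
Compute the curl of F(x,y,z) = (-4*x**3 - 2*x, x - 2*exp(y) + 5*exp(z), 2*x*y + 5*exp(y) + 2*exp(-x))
(2*x + 5*exp(y) - 5*exp(z), -2*y + 2*exp(-x), 1)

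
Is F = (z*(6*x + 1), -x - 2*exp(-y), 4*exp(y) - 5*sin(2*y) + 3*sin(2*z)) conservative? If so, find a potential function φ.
No, ∇×F = (4*exp(y) - 10*cos(2*y), 6*x + 1, -1) ≠ 0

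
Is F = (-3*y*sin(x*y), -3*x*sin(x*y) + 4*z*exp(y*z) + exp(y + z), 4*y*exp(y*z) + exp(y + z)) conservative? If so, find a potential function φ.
Yes, F is conservative. φ = 4*exp(y*z) + exp(y + z) + 3*cos(x*y)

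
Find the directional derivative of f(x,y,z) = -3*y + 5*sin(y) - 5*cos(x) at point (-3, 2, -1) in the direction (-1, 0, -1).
5*sqrt(2)*sin(3)/2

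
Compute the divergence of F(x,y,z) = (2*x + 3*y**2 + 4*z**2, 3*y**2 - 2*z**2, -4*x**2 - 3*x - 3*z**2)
6*y - 6*z + 2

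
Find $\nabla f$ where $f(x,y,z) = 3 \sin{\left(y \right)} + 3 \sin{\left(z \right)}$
(0, 3*cos(y), 3*cos(z))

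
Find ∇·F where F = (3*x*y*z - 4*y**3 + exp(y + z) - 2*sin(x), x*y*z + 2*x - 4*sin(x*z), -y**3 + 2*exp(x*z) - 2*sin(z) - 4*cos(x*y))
x*z + 2*x*exp(x*z) + 3*y*z - 2*cos(x) - 2*cos(z)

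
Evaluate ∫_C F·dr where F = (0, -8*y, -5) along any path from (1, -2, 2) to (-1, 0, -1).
31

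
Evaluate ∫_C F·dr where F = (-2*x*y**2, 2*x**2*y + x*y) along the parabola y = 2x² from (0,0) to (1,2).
44/15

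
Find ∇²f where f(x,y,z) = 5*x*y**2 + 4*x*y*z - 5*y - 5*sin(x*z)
5*x**2*sin(x*z) + 10*x + 5*z**2*sin(x*z)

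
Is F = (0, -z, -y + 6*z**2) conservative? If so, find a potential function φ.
Yes, F is conservative. φ = z*(-y + 2*z**2)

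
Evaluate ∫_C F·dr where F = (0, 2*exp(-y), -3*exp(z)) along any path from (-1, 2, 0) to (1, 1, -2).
-2*exp(-1) - exp(-2) + 3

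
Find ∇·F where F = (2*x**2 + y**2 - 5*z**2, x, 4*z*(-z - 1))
4*x - 8*z - 4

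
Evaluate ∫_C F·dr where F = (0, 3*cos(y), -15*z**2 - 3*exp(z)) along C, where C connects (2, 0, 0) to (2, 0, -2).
43 - 3*exp(-2)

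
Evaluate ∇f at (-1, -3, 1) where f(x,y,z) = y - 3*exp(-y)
(0, 1 + 3*exp(3), 0)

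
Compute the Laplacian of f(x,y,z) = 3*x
0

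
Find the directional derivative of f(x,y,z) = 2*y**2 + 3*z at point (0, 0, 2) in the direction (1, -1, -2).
-sqrt(6)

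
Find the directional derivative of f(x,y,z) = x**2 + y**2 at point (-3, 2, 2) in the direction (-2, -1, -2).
8/3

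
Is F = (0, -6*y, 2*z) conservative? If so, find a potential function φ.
Yes, F is conservative. φ = -3*y**2 + z**2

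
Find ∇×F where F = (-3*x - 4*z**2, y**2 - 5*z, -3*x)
(5, 3 - 8*z, 0)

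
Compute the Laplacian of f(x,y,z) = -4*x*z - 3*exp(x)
-3*exp(x)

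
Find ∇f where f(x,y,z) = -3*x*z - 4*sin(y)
(-3*z, -4*cos(y), -3*x)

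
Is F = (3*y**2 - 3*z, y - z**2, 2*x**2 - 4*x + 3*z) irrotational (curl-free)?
No, ∇×F = (2*z, 1 - 4*x, -6*y)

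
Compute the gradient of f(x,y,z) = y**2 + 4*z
(0, 2*y, 4)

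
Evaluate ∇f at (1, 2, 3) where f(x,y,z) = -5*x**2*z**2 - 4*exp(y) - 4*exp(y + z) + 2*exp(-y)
(-90, 2*(-2*(1 + exp(3))*exp(4) - 1)*exp(-2), -4*exp(5) - 30)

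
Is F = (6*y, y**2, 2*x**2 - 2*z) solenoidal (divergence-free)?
No, ∇·F = 2*y - 2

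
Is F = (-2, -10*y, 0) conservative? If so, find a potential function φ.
Yes, F is conservative. φ = -2*x - 5*y**2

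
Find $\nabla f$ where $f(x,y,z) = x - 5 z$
(1, 0, -5)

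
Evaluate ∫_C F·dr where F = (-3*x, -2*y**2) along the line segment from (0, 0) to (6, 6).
-198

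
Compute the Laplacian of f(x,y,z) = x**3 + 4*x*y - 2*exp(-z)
6*x - 2*exp(-z)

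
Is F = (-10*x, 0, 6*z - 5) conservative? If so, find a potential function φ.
Yes, F is conservative. φ = -5*x**2 + 3*z**2 - 5*z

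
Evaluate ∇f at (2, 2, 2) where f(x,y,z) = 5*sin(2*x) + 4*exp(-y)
(10*cos(4), -4*exp(-2), 0)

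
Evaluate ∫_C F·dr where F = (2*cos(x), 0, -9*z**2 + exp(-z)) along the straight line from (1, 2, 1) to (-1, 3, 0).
-4*sin(1) + exp(-1) + 2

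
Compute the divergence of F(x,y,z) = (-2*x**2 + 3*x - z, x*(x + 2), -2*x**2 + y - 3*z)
-4*x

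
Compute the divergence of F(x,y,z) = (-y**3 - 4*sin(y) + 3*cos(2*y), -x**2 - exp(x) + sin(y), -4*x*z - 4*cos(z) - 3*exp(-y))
-4*x + 4*sin(z) + cos(y)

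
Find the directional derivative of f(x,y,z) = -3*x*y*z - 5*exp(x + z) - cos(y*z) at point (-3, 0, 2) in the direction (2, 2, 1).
12 - 5*exp(-1)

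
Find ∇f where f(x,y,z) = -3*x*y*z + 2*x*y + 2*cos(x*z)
(-3*y*z + 2*y - 2*z*sin(x*z), x*(2 - 3*z), -x*(3*y + 2*sin(x*z)))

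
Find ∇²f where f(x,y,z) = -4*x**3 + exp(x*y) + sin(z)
x**2*exp(x*y) - 24*x + y**2*exp(x*y) - sin(z)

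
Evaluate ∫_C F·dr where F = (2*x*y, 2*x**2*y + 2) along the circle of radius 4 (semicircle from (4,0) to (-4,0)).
0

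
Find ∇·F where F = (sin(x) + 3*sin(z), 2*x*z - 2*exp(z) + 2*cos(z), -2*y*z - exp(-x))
-2*y + cos(x)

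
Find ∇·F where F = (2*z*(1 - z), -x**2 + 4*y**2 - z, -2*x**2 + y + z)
8*y + 1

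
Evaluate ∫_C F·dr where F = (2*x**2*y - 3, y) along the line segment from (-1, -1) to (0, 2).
-5/3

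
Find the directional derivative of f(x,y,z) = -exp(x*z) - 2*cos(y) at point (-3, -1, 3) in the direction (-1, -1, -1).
2*sqrt(3)*sin(1)/3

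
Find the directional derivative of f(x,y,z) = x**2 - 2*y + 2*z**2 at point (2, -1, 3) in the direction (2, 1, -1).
-sqrt(6)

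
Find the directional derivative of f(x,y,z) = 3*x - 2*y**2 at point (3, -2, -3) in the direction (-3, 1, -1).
-sqrt(11)/11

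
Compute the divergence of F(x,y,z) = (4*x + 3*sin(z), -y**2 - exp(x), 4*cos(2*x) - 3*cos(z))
-2*y + 3*sin(z) + 4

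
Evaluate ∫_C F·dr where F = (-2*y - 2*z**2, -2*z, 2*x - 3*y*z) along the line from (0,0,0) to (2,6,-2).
-100/3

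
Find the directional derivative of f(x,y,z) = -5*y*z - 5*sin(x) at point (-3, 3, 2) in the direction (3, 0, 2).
-15*sqrt(13)*(cos(3) + 2)/13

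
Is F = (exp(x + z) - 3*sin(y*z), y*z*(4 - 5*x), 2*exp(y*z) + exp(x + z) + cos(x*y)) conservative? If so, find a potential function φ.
No, ∇×F = (-x*sin(x*y) + y*(5*x - 4) + 2*z*exp(y*z), y*(sin(x*y) - 3*cos(y*z)), z*(-5*y + 3*cos(y*z))) ≠ 0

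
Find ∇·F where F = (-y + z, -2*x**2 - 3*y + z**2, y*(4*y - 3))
-3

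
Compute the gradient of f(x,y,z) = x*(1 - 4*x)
(1 - 8*x, 0, 0)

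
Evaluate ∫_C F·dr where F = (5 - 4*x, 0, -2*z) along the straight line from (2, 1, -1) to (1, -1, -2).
-2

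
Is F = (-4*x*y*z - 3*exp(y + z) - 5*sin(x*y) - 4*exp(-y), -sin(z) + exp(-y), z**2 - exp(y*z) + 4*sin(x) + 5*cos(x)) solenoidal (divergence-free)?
No, ∇·F = -4*y*z - y*exp(y*z) - 5*y*cos(x*y) + 2*z - exp(-y)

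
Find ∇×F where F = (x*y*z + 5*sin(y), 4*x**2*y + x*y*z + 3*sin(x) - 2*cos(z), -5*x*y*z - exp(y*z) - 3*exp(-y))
(-x*y - 5*x*z - z*exp(y*z) - 2*sin(z) + 3*exp(-y), y*(x + 5*z), 8*x*y - x*z + y*z + 3*cos(x) - 5*cos(y))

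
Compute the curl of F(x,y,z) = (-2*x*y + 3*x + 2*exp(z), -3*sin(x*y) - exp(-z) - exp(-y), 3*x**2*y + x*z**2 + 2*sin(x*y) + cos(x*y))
((x*(3*x - sin(x*y) + 2*cos(x*y))*exp(z) - 1)*exp(-z), -6*x*y + y*sin(x*y) - 2*y*cos(x*y) - z**2 + 2*exp(z), 2*x - 3*y*cos(x*y))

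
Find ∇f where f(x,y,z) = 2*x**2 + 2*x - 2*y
(4*x + 2, -2, 0)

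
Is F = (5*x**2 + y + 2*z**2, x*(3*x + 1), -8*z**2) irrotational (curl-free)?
No, ∇×F = (0, 4*z, 6*x)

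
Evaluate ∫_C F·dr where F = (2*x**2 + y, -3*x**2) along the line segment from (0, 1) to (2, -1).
40/3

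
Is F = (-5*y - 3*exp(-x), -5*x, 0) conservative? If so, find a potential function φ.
Yes, F is conservative. φ = -5*x*y + 3*exp(-x)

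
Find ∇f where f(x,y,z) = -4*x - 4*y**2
(-4, -8*y, 0)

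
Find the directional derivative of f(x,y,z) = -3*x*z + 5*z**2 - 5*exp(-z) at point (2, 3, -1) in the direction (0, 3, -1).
sqrt(10)*(16 - 5*E)/10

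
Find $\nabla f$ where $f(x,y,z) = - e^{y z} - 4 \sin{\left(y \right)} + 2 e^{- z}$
(0, -z*exp(y*z) - 4*cos(y), -y*exp(y*z) - 2*exp(-z))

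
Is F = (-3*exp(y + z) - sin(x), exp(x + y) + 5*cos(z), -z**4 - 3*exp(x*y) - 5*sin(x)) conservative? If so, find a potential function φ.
No, ∇×F = (-3*x*exp(x*y) + 5*sin(z), 3*y*exp(x*y) - 3*exp(y + z) + 5*cos(x), exp(x + y) + 3*exp(y + z)) ≠ 0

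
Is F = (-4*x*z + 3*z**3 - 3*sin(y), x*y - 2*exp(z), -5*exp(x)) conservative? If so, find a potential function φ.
No, ∇×F = (2*exp(z), -4*x + 9*z**2 + 5*exp(x), y + 3*cos(y)) ≠ 0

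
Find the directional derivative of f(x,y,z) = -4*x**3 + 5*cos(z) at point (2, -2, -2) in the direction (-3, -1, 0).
72*sqrt(10)/5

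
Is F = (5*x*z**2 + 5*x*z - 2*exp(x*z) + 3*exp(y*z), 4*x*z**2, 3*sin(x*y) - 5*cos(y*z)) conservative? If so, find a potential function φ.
No, ∇×F = (-8*x*z + 3*x*cos(x*y) + 5*z*sin(y*z), 10*x*z - 2*x*exp(x*z) + 5*x + 3*y*exp(y*z) - 3*y*cos(x*y), z*(4*z - 3*exp(y*z))) ≠ 0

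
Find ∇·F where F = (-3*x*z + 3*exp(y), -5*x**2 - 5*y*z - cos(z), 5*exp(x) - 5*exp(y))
-8*z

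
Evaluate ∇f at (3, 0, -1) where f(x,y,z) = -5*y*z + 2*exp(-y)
(0, 3, 0)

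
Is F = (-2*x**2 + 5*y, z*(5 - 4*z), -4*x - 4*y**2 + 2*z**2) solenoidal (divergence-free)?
No, ∇·F = -4*x + 4*z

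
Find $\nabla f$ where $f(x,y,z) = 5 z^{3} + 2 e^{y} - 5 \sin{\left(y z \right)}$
(0, -5*z*cos(y*z) + 2*exp(y), -5*y*cos(y*z) + 15*z**2)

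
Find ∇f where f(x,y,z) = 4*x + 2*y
(4, 2, 0)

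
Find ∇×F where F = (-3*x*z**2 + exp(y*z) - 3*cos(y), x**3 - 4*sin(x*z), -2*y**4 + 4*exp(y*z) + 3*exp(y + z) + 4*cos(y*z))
(4*x*cos(x*z) - 8*y**3 + 4*z*exp(y*z) - 4*z*sin(y*z) + 3*exp(y + z), -6*x*z + y*exp(y*z), 3*x**2 - z*exp(y*z) - 4*z*cos(x*z) - 3*sin(y))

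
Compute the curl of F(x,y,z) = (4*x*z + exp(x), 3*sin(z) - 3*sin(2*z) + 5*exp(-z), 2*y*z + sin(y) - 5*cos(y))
(2*z + 5*sin(y) + cos(y) - 3*cos(z) + 6*cos(2*z) + 5*exp(-z), 4*x, 0)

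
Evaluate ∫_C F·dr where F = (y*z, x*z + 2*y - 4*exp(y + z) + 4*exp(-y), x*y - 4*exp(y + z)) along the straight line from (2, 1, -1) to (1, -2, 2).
-4*exp(2) + 1 + 4*exp(-1)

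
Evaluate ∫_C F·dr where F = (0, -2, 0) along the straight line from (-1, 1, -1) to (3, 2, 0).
-2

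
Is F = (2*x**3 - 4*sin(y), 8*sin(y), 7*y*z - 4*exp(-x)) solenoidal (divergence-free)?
No, ∇·F = 6*x**2 + 7*y + 8*cos(y)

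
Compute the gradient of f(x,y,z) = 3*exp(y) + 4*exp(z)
(0, 3*exp(y), 4*exp(z))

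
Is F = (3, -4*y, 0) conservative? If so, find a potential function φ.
Yes, F is conservative. φ = 3*x - 2*y**2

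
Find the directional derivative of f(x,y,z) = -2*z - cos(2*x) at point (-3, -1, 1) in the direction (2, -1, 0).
-4*sqrt(5)*sin(6)/5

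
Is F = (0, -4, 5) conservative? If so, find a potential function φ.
Yes, F is conservative. φ = -4*y + 5*z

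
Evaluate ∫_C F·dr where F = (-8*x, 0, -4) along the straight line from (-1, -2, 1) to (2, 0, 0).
-8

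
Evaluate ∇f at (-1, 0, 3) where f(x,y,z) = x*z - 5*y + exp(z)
(3, -5, -1 + exp(3))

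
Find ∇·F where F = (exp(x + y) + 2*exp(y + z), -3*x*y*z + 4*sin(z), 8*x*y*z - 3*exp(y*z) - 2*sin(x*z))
8*x*y - 3*x*z - 2*x*cos(x*z) - 3*y*exp(y*z) + exp(x + y)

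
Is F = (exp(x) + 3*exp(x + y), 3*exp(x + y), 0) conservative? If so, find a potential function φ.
Yes, F is conservative. φ = exp(x) + 3*exp(x + y)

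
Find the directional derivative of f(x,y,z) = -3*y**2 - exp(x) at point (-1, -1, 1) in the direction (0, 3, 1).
9*sqrt(10)/5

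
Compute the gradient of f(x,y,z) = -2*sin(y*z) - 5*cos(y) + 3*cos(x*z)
(-3*z*sin(x*z), -2*z*cos(y*z) + 5*sin(y), -3*x*sin(x*z) - 2*y*cos(y*z))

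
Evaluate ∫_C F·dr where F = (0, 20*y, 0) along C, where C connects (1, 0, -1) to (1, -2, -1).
40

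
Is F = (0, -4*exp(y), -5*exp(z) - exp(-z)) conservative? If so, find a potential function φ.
Yes, F is conservative. φ = -4*exp(y) - 5*exp(z) + exp(-z)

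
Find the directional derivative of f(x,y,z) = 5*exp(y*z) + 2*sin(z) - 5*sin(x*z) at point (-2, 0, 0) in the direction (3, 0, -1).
-6*sqrt(10)/5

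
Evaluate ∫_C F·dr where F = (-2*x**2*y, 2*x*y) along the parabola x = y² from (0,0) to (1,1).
-1/14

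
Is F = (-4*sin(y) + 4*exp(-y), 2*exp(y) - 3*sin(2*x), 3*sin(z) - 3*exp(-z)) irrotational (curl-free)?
No, ∇×F = (0, 0, -6*cos(2*x) + 4*cos(y) + 4*exp(-y))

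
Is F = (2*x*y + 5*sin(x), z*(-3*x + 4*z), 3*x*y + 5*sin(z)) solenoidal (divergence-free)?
No, ∇·F = 2*y + 5*cos(x) + 5*cos(z)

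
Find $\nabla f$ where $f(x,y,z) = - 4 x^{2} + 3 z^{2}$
(-8*x, 0, 6*z)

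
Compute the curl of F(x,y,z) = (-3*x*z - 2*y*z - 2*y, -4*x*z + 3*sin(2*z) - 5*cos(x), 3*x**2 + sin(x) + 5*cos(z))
(4*x - 6*cos(2*z), -9*x - 2*y - cos(x), -2*z + 5*sin(x) + 2)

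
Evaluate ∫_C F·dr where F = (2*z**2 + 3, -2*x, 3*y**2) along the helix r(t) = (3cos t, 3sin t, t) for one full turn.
3*pi*(3 + 8*pi)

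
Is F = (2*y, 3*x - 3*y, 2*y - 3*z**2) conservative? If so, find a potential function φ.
No, ∇×F = (2, 0, 1) ≠ 0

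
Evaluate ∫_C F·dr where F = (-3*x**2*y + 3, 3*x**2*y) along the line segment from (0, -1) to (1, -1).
4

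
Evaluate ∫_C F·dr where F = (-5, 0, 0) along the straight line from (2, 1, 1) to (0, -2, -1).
10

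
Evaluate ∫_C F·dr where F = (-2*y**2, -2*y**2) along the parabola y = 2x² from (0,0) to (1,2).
-104/15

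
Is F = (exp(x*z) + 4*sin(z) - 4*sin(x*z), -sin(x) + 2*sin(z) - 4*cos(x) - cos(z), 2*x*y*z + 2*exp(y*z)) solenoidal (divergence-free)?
No, ∇·F = 2*x*y + 2*y*exp(y*z) + z*exp(x*z) - 4*z*cos(x*z)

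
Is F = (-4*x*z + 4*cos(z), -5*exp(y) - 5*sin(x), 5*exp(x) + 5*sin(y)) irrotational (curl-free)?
No, ∇×F = (5*cos(y), -4*x - 5*exp(x) - 4*sin(z), -5*cos(x))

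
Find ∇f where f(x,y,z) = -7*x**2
(-14*x, 0, 0)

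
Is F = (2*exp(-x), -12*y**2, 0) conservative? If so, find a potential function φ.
Yes, F is conservative. φ = -4*y**3 - 2*exp(-x)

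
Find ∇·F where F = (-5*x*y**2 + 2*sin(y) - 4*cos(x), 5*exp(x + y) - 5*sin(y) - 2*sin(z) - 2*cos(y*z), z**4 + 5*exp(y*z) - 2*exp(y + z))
-5*y**2 + 5*y*exp(y*z) + 4*z**3 + 2*z*sin(y*z) + 5*exp(x + y) - 2*exp(y + z) + 4*sin(x) - 5*cos(y)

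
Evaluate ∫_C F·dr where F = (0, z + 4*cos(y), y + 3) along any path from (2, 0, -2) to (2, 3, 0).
4*sin(3) + 6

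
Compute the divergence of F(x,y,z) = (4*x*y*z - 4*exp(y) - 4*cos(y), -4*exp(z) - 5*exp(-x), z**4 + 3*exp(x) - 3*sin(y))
4*z*(y + z**2)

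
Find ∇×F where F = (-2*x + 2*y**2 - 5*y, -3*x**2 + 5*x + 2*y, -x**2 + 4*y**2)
(8*y, 2*x, -6*x - 4*y + 10)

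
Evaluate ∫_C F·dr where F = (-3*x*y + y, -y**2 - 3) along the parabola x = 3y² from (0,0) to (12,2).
-5074/15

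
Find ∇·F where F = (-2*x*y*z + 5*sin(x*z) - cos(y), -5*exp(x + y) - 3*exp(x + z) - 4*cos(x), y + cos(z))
-2*y*z + 5*z*cos(x*z) - 5*exp(x + y) - sin(z)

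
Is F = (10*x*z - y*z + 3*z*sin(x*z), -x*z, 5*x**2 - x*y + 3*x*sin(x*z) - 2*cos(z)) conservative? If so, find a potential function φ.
Yes, F is conservative. φ = 5*x**2*z - x*y*z - 2*sin(z) - 3*cos(x*z)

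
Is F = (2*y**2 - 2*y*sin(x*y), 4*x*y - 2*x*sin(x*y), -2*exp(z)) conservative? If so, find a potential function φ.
Yes, F is conservative. φ = 2*x*y**2 - 2*exp(z) + 2*cos(x*y)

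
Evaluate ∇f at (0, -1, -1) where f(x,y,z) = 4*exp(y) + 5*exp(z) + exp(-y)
(0, (4 - exp(2))*exp(-1), 5*exp(-1))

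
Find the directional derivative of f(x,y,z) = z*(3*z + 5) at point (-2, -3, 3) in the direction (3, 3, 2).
23*sqrt(22)/11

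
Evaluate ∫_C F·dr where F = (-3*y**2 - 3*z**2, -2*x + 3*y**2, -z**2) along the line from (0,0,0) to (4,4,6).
-232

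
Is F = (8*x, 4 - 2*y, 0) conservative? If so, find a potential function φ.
Yes, F is conservative. φ = 4*x**2 - y**2 + 4*y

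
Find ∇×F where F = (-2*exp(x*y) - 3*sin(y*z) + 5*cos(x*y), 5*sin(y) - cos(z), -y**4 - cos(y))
(-4*y**3 + sin(y) - sin(z), -3*y*cos(y*z), 2*x*exp(x*y) + 5*x*sin(x*y) + 3*z*cos(y*z))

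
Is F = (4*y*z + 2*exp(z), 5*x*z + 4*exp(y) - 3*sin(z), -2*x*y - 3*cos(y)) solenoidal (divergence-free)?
No, ∇·F = 4*exp(y)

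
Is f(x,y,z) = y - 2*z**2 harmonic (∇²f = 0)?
No, ∇²f = -4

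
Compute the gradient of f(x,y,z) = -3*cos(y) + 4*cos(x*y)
(-4*y*sin(x*y), -4*x*sin(x*y) + 3*sin(y), 0)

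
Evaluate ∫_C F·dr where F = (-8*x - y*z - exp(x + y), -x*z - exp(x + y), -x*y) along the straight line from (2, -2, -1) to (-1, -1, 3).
14 - exp(-2)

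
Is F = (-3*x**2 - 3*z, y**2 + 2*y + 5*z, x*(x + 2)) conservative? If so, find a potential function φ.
No, ∇×F = (-5, -2*x - 5, 0) ≠ 0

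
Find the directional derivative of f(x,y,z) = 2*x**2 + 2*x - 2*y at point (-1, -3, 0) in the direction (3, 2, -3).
-5*sqrt(22)/11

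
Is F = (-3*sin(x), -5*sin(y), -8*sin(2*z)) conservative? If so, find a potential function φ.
Yes, F is conservative. φ = 3*cos(x) + 5*cos(y) + 4*cos(2*z)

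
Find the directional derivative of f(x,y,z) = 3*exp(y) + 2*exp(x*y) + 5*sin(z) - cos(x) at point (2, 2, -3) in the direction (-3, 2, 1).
sqrt(14)*(-4*exp(4) + 5*cos(3) - 3*sin(2) + 6*exp(2))/14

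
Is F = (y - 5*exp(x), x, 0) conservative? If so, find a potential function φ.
Yes, F is conservative. φ = x*y - 5*exp(x)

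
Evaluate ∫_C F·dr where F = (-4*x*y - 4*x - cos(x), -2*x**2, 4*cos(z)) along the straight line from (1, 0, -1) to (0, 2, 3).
4*sin(3) + 2 + 5*sin(1)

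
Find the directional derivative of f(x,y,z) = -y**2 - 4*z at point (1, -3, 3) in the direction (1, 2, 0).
12*sqrt(5)/5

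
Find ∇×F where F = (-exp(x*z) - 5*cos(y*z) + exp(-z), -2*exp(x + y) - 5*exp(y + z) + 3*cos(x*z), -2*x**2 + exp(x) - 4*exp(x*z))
(3*x*sin(x*z) + 5*exp(y + z), -x*exp(x*z) + 4*x + 5*y*sin(y*z) + 4*z*exp(x*z) - exp(x) - exp(-z), -3*z*sin(x*z) - 5*z*sin(y*z) - 2*exp(x + y))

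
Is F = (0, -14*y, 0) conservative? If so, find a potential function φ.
Yes, F is conservative. φ = -7*y**2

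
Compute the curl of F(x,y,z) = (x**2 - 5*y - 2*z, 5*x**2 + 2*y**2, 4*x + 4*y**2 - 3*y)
(8*y - 3, -6, 10*x + 5)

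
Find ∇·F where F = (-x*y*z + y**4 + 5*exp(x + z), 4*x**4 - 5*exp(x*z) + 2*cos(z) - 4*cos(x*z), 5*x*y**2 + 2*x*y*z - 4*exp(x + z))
2*x*y - y*z + exp(x + z)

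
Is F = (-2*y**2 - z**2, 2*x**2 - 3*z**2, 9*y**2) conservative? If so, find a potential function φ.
No, ∇×F = (18*y + 6*z, -2*z, 4*x + 4*y) ≠ 0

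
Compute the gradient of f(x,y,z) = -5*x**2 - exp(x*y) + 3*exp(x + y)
(-10*x - y*exp(x*y) + 3*exp(x + y), -x*exp(x*y) + 3*exp(x + y), 0)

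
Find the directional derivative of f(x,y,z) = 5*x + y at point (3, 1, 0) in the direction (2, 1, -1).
11*sqrt(6)/6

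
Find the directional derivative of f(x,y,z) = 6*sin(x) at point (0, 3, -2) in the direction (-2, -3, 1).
-6*sqrt(14)/7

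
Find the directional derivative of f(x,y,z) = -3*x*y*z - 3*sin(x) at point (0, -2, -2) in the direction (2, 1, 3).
-15*sqrt(14)/7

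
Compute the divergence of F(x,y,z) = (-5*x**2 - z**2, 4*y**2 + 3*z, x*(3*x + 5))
-10*x + 8*y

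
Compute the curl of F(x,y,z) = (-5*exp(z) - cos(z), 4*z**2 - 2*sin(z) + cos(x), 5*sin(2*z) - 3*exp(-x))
(-8*z + 2*cos(z), -5*exp(z) + sin(z) - 3*exp(-x), -sin(x))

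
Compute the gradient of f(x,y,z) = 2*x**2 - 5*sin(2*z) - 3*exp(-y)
(4*x, 3*exp(-y), -10*cos(2*z))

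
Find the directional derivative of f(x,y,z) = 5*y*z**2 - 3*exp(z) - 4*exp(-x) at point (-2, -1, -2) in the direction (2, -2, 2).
sqrt(3)*(-3 + 4*exp(4))*exp(-2)/3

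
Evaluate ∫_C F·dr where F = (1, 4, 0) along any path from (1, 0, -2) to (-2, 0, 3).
-3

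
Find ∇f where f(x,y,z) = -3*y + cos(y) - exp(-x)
(exp(-x), -sin(y) - 3, 0)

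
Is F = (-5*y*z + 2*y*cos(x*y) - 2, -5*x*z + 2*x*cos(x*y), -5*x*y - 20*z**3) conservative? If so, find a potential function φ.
Yes, F is conservative. φ = -5*x*y*z - 2*x - 5*z**4 + 2*sin(x*y)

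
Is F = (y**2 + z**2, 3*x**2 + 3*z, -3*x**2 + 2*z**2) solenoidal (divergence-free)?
No, ∇·F = 4*z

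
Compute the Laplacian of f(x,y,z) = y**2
2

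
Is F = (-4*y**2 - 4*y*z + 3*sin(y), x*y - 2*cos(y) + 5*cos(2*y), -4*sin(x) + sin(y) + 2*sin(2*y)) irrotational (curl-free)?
No, ∇×F = (cos(y) + 4*cos(2*y), -4*y + 4*cos(x), 9*y + 4*z - 3*cos(y))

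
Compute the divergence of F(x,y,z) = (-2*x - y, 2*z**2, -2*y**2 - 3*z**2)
-6*z - 2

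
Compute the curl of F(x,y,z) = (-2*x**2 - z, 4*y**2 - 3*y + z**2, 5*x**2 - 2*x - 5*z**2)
(-2*z, 1 - 10*x, 0)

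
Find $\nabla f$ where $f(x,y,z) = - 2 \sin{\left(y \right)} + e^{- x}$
(-exp(-x), -2*cos(y), 0)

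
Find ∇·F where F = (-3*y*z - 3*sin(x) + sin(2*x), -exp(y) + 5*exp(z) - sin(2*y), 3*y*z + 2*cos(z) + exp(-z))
3*y - exp(y) - 2*sin(z) - 3*cos(x) + 2*cos(2*x) - 2*cos(2*y) - exp(-z)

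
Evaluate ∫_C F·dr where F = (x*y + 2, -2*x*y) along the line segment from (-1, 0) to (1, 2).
10/3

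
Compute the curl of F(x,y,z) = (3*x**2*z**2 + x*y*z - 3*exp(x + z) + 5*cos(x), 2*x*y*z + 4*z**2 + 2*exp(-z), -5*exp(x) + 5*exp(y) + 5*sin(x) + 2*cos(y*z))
(-2*x*y - 2*z*sin(y*z) - 8*z + 5*exp(y) + 2*exp(-z), 6*x**2*z + x*y + 5*exp(x) - 3*exp(x + z) - 5*cos(x), z*(-x + 2*y))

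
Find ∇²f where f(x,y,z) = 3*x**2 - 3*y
6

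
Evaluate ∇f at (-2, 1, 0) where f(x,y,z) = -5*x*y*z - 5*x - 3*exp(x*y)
(-5 - 3*exp(-2), 6*exp(-2), 10)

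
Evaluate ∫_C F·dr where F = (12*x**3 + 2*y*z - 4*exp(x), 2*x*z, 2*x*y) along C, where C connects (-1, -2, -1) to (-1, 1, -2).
8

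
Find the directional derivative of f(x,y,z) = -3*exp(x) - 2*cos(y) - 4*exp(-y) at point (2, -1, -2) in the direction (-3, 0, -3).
3*sqrt(2)*exp(2)/2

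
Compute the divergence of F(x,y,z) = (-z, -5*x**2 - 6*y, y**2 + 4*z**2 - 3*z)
8*z - 9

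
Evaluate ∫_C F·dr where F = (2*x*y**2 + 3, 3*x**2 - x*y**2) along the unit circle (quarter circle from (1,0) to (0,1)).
-3/2 - pi/16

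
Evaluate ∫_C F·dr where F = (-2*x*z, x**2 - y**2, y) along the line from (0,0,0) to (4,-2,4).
-164/3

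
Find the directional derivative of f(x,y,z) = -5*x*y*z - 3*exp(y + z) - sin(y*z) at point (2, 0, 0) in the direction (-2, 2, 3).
-15*sqrt(17)/17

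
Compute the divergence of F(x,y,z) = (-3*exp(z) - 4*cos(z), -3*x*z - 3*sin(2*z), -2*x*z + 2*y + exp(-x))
-2*x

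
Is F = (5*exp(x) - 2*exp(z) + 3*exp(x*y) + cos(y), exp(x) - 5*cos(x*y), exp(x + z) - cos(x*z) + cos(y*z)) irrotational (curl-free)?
No, ∇×F = (-z*sin(y*z), -z*sin(x*z) - 2*exp(z) - exp(x + z), -3*x*exp(x*y) + 5*y*sin(x*y) + exp(x) + sin(y))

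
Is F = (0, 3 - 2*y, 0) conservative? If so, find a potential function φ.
Yes, F is conservative. φ = y*(3 - y)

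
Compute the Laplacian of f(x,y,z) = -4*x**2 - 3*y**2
-14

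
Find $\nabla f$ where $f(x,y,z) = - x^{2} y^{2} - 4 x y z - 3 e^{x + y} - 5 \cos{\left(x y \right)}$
(-2*x*y**2 - 4*y*z + 5*y*sin(x*y) - 3*exp(x + y), -2*x**2*y - 4*x*z + 5*x*sin(x*y) - 3*exp(x + y), -4*x*y)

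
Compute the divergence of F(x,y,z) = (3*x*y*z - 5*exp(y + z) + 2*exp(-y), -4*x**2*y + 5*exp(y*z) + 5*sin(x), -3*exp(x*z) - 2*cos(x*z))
-4*x**2 - 3*x*exp(x*z) + 2*x*sin(x*z) + 3*y*z + 5*z*exp(y*z)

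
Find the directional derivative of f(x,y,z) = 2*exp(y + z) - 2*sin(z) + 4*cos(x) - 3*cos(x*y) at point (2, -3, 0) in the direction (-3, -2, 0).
sqrt(13)*(-4 - 15*exp(3)*sin(6) + 12*exp(3)*sin(2))*exp(-3)/13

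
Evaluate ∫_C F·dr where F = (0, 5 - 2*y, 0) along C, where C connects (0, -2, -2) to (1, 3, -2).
20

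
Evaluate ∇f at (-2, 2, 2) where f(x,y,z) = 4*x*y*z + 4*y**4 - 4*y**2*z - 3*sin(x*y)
(16 - 6*cos(4), 6*cos(4) + 80, -32)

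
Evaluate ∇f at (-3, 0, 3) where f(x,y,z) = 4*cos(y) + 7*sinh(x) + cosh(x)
(-sinh(3) + 7*cosh(3), 0, 0)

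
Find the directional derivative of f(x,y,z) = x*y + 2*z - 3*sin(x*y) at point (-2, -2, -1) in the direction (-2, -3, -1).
sqrt(14)*(4 - 15*cos(4))/7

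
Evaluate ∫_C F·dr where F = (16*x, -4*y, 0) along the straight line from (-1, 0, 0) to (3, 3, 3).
46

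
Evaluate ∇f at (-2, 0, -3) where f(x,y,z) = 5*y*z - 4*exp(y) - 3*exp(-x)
(3*exp(2), -19, 0)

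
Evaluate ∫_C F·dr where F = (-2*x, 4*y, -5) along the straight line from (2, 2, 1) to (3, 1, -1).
-1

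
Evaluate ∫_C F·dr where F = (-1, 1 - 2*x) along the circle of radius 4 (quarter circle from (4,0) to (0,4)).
8 - 8*pi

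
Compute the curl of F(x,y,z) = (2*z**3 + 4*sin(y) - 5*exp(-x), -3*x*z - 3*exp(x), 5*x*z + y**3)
(3*x + 3*y**2, z*(6*z - 5), -3*z - 3*exp(x) - 4*cos(y))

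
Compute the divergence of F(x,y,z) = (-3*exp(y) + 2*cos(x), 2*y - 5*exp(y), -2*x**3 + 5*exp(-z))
-5*exp(y) - 2*sin(x) + 2 - 5*exp(-z)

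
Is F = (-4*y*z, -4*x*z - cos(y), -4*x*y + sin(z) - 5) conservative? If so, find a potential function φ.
Yes, F is conservative. φ = -4*x*y*z - 5*z - sin(y) - cos(z)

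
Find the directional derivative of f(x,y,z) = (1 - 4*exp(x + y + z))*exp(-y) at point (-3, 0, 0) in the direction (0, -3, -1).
sqrt(10)*(4 + 3*exp(3))*exp(-3)/10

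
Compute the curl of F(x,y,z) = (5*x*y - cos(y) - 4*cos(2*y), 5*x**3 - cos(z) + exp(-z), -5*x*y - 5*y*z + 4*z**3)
(-5*x - 5*z - sin(z) + exp(-z), 5*y, 15*x**2 - 5*x - sin(y) - 8*sin(2*y))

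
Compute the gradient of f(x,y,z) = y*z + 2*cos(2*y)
(0, z - 4*sin(2*y), y)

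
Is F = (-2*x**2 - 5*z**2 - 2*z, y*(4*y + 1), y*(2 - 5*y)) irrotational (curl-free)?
No, ∇×F = (2 - 10*y, -10*z - 2, 0)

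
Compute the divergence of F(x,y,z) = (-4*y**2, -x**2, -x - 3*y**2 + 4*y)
0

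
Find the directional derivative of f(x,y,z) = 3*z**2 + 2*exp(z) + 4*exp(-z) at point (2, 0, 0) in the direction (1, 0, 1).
-sqrt(2)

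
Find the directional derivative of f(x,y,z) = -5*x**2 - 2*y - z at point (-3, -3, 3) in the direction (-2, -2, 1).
-19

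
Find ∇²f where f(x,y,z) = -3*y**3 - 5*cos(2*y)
-18*y + 20*cos(2*y)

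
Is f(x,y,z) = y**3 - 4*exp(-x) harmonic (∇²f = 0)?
No, ∇²f = 6*y - 4*exp(-x)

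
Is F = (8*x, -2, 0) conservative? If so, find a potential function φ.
Yes, F is conservative. φ = 4*x**2 - 2*y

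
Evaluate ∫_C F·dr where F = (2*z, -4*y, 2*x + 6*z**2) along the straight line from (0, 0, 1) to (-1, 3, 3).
28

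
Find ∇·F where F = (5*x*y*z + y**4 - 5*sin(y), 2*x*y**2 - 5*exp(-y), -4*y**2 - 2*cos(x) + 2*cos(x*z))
4*x*y - 2*x*sin(x*z) + 5*y*z + 5*exp(-y)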